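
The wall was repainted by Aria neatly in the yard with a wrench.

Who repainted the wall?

Aria

'Aria' marks the agent of the repainting event.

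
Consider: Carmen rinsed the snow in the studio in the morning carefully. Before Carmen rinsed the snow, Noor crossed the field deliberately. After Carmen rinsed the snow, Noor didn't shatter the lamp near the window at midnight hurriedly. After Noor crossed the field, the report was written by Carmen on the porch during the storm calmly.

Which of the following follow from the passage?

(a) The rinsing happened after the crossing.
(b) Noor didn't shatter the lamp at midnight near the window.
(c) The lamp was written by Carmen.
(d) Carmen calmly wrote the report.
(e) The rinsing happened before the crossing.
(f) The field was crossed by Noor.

(a), (d), (f)

(a) Entailed — the narrative places the crossing before the rinsing.
(b) Not entailed — dropping 'hurriedly' under negation is not valid — the original leaves open that Noor shattered the lamp some other way.
(c) Not entailed — Carmen wrote the report, not the lamp; the lamp belongs to the shattering event.
(d) Entailed — every conjunct here is already in the original writing event.
(e) Not entailed — the narrative places the crossing before the rinsing, not after.
(f) Entailed — dropping 'deliberately' leaves a sub-description the original still satisfies.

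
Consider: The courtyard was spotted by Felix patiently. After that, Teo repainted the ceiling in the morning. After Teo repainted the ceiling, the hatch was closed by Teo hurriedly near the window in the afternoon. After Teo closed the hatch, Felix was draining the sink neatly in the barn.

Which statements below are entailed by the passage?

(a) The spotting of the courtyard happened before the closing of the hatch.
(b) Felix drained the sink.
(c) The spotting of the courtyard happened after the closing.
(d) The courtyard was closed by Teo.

(a)

(a) Entailed — the narrative places the spotting before the closing.
(b) Not entailed — 'was draining' is progressive on an accomplishment; it does not entail the completed 'drained'.
(c) Not entailed — the narrative places the spotting before the closing, not after.
(d) Not entailed — Teo closed the hatch, not the courtyard; the courtyard belongs to the spotting event.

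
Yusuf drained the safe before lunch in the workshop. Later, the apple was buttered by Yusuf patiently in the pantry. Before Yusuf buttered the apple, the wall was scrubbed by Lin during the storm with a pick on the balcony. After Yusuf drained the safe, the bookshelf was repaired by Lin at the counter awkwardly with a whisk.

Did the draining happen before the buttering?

The narrative orders the draining before the buttering.

yes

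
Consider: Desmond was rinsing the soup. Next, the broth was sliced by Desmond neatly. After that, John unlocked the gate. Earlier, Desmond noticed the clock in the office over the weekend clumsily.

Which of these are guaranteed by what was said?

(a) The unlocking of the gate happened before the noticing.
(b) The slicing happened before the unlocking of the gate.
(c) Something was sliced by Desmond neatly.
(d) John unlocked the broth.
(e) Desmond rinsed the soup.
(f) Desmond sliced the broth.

(b), (c), (e), (f)

(a) Not entailed — the narrative places the noticing before the unlocking, not after.
(b) Entailed — the narrative places the slicing before the unlocking.
(c) Entailed — generalizing the patient leaves a sub-description the original still satisfies.
(d) Not entailed — John unlocked the gate, not the broth; the broth belongs to the slicing event.
(e) Entailed — 'rinse' is an activity; 'was rinsing' entails that some rinsing happened, so 'rinsed' holds.
(f) Entailed — this follows by dropping conjuncts from the slicing event's description.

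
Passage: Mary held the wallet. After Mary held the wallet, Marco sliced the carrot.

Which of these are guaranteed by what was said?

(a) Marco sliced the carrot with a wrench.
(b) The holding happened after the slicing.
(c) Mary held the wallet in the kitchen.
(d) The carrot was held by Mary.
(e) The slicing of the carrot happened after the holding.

(a) Not entailed — 'with a wrench' adds information not in the original event.
(b) Not entailed — the narrative places the holding before the slicing, not after.
(c) Not entailed — 'in the kitchen' adds information not in the original event.
(d) Not entailed — Mary held the wallet, not the carrot; the carrot belongs to the slicing event.
(e) Entailed — the narrative places the holding before the slicing.

(e)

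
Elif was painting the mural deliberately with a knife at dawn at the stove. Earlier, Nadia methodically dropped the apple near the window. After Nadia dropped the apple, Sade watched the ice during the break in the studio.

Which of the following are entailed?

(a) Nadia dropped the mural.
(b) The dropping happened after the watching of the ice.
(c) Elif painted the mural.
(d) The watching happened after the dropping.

(d)

(a) Not entailed — Nadia dropped the apple, not the mural; the mural belongs to the painting event.
(b) Not entailed — the narrative places the dropping before the watching, not after.
(c) Not entailed — 'was painting' is progressive on an accomplishment; it does not entail the completed 'painted'.
(d) Entailed — the narrative places the dropping before the watching.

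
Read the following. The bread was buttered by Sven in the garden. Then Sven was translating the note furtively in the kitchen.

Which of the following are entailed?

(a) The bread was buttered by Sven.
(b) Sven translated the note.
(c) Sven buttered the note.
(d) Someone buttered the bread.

(a), (d)

(a) Entailed — this follows by dropping conjuncts from the buttering event's description.
(b) Not entailed — 'was translating' is progressive on an accomplishment; it does not entail the completed 'translated'.
(c) Not entailed — Sven buttered the bread, not the note; the note belongs to the translating event.
(d) Entailed — dropping 'in the garden' and generalizing the agent leaves a sub-description the original still satisfies.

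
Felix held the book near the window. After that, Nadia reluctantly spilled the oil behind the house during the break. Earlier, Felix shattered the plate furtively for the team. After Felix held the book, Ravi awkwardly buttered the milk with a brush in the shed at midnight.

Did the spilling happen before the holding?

no

The narrative orders the holding before the spilling.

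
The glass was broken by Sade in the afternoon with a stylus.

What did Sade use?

a stylus

'with a stylus' marks the instrument of the breaking event.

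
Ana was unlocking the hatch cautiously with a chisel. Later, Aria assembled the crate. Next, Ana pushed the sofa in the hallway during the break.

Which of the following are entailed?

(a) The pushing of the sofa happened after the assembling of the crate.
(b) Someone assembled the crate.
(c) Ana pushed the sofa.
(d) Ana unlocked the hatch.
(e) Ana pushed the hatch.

(a), (b), (c)

(a) Entailed — the narrative places the assembling before the pushing.
(b) Entailed — the original entails any weakening of itself; this just generalizes the agent.
(c) Entailed — this follows by dropping conjuncts from the pushing event's description.
(d) Not entailed — 'was unlocking' is progressive on an accomplishment; it does not entail the completed 'unlocked'.
(e) Not entailed — Ana pushed the sofa, not the hatch; the hatch belongs to the unlocking event.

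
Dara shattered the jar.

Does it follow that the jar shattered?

yes

'Dara shattered the jar' is the causative; it entails the inchoative 'the jar shattered'.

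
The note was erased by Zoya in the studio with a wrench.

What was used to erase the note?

'with a wrench' marks the instrument of the erasing event.

a wrench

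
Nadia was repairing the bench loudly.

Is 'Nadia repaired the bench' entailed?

no

'was repairing' is progressive; for an accomplishment like 'repair the bench', it doesn't entail completion.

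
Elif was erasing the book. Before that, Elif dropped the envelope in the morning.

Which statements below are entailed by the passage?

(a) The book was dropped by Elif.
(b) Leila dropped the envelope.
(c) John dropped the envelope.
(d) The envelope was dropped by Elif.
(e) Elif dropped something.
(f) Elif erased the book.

(d), (e)

(a) Not entailed — Elif dropped the envelope, not the book; the book belongs to the erasing event.
(b) Not entailed — the passage has Elif dropping the envelope, not Leila.
(c) Not entailed — the passage has Elif dropping the envelope, not John.
(d) Entailed — dropping 'in the morning' leaves a sub-description the original still satisfies.
(e) Entailed — every conjunct here is already in the original dropping event.
(f) Not entailed — 'was erasing' is progressive on an accomplishment; it does not entail the completed 'erased'.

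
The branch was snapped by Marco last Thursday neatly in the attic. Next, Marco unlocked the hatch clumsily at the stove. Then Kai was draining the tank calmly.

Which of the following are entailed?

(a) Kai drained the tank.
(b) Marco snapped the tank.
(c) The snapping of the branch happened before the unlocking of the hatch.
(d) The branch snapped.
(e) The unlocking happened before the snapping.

(a) Not entailed — 'was draining' is progressive on an accomplishment; it does not entail the completed 'drained'.
(b) Not entailed — Marco snapped the branch, not the tank; the tank belongs to the draining event.
(c) Entailed — the narrative places the snapping before the unlocking.
(d) Entailed — 'Marco snapped the branch' is causative; it entails the inchoative 'the branch snapped'.
(e) Not entailed — the narrative places the snapping before the unlocking, not after.

(c), (d)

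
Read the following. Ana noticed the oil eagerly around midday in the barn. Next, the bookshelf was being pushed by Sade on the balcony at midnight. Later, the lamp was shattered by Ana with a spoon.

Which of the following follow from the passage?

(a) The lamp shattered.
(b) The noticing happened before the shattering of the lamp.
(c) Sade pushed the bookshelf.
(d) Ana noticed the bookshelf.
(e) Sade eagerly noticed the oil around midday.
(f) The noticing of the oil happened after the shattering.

(a), (b), (c)

(a) Entailed — 'Ana shattered the lamp' is causative; it entails the inchoative 'the lamp shattered'.
(b) Entailed — the narrative places the noticing before the shattering.
(c) Entailed — 'push' is an activity; 'was pushing' entails that some pushing happened, so 'pushed' holds.
(d) Not entailed — Ana noticed the oil, not the bookshelf; the bookshelf belongs to the pushing event.
(e) Not entailed — the passage has Ana noticing the oil, not Sade.
(f) Not entailed — the narrative places the noticing before the shattering, not after.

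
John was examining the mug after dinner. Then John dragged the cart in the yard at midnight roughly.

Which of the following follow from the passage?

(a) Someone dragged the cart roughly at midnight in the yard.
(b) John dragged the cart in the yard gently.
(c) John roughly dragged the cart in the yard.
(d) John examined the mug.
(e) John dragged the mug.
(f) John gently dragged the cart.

(a) Entailed — this follows by dropping conjuncts from the dragging event's description.
(b) Not entailed — 'gently' adds a manner not in (and inconsistent with) the original.
(c) Entailed — every conjunct here is already in the original dragging event.
(d) Entailed — 'examine' is an activity; 'was examining' entails that some examining happened, so 'examined' holds.
(e) Not entailed — John dragged the cart, not the mug; the mug belongs to the examining event.
(f) Not entailed — 'gently' adds a manner not in (and inconsistent with) the original.

(a), (c), (d)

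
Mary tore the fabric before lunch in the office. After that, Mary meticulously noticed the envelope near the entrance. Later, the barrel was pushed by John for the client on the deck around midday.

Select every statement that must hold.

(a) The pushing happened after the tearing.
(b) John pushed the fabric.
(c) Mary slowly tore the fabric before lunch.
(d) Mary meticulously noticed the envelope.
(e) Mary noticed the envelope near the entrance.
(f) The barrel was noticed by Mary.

(a) Entailed — the narrative places the tearing before the pushing.
(b) Not entailed — John pushed the barrel, not the fabric; the fabric belongs to the tearing event.
(c) Not entailed — 'slowly' adds information not in the original event.
(d) Entailed — every conjunct here is already in the original noticing event.
(e) Entailed — this follows by dropping conjuncts from the noticing event's description.
(f) Not entailed — Mary noticed the envelope, not the barrel; the barrel belongs to the pushing event.

(a), (d), (e)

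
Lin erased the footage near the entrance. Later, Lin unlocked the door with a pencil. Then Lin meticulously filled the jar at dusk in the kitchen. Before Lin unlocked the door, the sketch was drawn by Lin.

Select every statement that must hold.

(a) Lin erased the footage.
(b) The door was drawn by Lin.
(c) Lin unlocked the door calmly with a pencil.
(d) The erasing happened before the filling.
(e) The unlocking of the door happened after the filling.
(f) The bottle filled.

(a) Entailed — this follows by dropping conjuncts from the erasing event's description.
(b) Not entailed — Lin drew the sketch, not the door; the door belongs to the unlocking event.
(c) Not entailed — 'calmly' adds information not in the original event.
(d) Entailed — the narrative places the erasing before the filling.
(e) Not entailed — the narrative places the unlocking before the filling, not after.
(f) Not entailed — the jar is what filled, not the bottle.

(a), (d)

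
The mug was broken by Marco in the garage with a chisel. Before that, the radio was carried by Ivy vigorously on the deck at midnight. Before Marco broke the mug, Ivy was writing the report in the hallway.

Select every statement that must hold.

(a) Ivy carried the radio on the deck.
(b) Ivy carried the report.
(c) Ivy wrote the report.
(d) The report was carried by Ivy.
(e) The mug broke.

(a), (e)

(a) Entailed — this follows by dropping conjuncts from the carrying event's description.
(b) Not entailed — Ivy carried the radio, not the report; the report belongs to the writing event.
(c) Not entailed — 'was writing' is progressive on an accomplishment; it does not entail the completed 'wrote'.
(d) Not entailed — Ivy carried the radio, not the report; the report belongs to the writing event.
(e) Entailed — 'Marco broke the mug' is causative; it entails the inchoative 'the mug broke'.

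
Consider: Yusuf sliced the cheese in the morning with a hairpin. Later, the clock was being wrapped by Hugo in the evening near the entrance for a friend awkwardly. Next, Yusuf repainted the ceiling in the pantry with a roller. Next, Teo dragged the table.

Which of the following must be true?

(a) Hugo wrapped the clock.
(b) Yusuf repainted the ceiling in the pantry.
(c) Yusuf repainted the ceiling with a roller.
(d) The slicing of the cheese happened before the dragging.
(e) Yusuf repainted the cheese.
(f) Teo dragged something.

(a) Not entailed — 'was wrapping' is progressive on an accomplishment; it does not entail the completed 'wrapped'.
(b) Entailed — every conjunct here is already in the original repainting event.
(c) Entailed — dropping 'in the pantry' leaves a sub-description the original still satisfies.
(d) Entailed — the narrative places the slicing before the dragging.
(e) Not entailed — Yusuf repainted the ceiling, not the cheese; the cheese belongs to the slicing event.
(f) Entailed — this follows by dropping conjuncts from the dragging event's description.

(b), (c), (d), (f)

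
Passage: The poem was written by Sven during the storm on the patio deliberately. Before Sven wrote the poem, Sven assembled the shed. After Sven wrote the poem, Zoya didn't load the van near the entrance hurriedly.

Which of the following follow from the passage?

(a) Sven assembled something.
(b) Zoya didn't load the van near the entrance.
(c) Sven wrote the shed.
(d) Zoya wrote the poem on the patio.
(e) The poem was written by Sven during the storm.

(a), (e)

(a) Entailed — every conjunct here is already in the original assembling event.
(b) Not entailed — dropping 'hurriedly' under negation is not valid — the original leaves open that Zoya loaded the van some other way.
(c) Not entailed — Sven wrote the poem, not the shed; the shed belongs to the assembling event.
(d) Not entailed — the passage has Sven writing the poem, not Zoya.
(e) Entailed — the original entails any weakening of itself; this just drops 'on the patio', 'deliberately'.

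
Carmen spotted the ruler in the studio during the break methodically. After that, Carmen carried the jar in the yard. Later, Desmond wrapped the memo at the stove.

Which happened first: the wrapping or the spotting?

the spotting

The connectives place the spotting before the wrapping.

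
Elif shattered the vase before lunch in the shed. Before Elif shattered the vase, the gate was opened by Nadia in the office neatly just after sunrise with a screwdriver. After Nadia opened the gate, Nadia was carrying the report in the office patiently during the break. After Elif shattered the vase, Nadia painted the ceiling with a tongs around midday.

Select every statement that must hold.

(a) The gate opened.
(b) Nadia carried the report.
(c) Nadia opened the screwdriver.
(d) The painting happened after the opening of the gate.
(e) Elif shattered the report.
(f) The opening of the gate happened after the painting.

(a), (b), (d)

(a) Entailed — 'Nadia opened the gate' is causative; it entails the inchoative 'the gate opened'.
(b) Entailed — 'carry' is an activity; 'was carrying' entails that some carrying happened, so 'carried' holds.
(c) Not entailed — the screwdriver is the instrument, not what was opened.
(d) Entailed — the narrative places the opening before the painting.
(e) Not entailed — Elif shattered the vase, not the report; the report belongs to the carrying event.
(f) Not entailed — the narrative places the opening before the painting, not after.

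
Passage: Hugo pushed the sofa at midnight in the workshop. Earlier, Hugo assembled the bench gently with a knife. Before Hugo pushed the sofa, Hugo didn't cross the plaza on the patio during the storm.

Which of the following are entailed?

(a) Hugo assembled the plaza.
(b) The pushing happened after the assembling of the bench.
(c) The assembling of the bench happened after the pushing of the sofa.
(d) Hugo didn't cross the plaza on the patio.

(b)

(a) Not entailed — Hugo assembled the bench, not the plaza; the plaza belongs to the crossing event.
(b) Entailed — the narrative places the assembling before the pushing.
(c) Not entailed — the narrative places the assembling before the pushing, not after.
(d) Not entailed — dropping 'during the storm' under negation is not valid — the original leaves open that Hugo crossed the plaza some other way.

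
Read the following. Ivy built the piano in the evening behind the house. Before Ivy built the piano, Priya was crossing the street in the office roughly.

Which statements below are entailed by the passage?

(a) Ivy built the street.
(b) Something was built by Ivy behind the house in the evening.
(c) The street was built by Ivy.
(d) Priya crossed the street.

(a) Not entailed — Ivy built the piano, not the street; the street belongs to the crossing event.
(b) Entailed — every conjunct here is already in the original building event.
(c) Not entailed — Ivy built the piano, not the street; the street belongs to the crossing event.
(d) Not entailed — 'was crossing' is progressive on an accomplishment; it does not entail the completed 'crossed'.

(b)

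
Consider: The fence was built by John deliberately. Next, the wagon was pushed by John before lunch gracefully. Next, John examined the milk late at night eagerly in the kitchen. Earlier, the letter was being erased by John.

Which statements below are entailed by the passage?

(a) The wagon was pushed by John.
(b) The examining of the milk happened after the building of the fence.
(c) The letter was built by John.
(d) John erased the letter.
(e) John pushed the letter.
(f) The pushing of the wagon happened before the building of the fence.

(a) Entailed — every conjunct here is already in the original pushing event.
(b) Entailed — the narrative places the building before the examining.
(c) Not entailed — John built the fence, not the letter; the letter belongs to the erasing event.
(d) Not entailed — 'was erasing' is progressive on an accomplishment; it does not entail the completed 'erased'.
(e) Not entailed — John pushed the wagon, not the letter; the letter belongs to the erasing event.
(f) Not entailed — the narrative places the building before the pushing, not after.

(a), (b)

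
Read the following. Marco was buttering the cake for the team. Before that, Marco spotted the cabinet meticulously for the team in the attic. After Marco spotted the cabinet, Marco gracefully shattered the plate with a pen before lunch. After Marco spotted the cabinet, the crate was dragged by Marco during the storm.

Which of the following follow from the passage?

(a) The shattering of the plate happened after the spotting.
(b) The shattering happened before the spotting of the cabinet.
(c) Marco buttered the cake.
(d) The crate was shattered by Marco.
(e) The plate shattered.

(a) Entailed — the narrative places the spotting before the shattering.
(b) Not entailed — the narrative places the spotting before the shattering, not after.
(c) Not entailed — 'was buttering' is progressive on an accomplishment; it does not entail the completed 'buttered'.
(d) Not entailed — Marco shattered the plate, not the crate; the crate belongs to the dragging event.
(e) Entailed — 'Marco shattered the plate' is causative; it entails the inchoative 'the plate shattered'.

(a), (e)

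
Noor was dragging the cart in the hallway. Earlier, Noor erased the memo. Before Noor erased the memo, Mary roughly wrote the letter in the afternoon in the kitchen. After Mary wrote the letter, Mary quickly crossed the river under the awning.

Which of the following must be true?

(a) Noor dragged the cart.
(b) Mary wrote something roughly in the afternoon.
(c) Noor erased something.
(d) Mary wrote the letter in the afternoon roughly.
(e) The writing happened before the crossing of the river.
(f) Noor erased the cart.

(a) Entailed — 'drag' is an activity; 'was dragging' entails that some dragging happened, so 'dragged' holds.
(b) Entailed — the original entails any weakening of itself; this just drops 'in the kitchen' and generalizes the patient.
(c) Entailed — generalizing the patient leaves a sub-description the original still satisfies.
(d) Entailed — the original entails any weakening of itself; this just drops 'in the kitchen'.
(e) Entailed — the narrative places the writing before the crossing.
(f) Not entailed — Noor erased the memo, not the cart; the cart belongs to the dragging event.

(a), (b), (c), (d), (e)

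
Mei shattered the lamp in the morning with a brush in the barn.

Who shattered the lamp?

'Mei' marks the agent of the shattering event.

Mei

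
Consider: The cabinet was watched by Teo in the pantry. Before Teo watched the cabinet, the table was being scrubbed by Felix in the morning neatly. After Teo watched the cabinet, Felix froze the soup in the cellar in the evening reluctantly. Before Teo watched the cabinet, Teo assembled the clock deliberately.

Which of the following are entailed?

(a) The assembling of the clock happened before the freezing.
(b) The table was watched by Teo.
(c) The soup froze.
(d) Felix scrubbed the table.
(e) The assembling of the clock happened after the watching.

(a) Entailed — the narrative places the assembling before the freezing.
(b) Not entailed — Teo watched the cabinet, not the table; the table belongs to the scrubbing event.
(c) Entailed — 'Felix froze the soup' is causative; it entails the inchoative 'the soup froze'.
(d) Entailed — 'scrub' is an activity; 'was scrubbing' entails that some scrubbing happened, so 'scrubbed' holds.
(e) Not entailed — the narrative places the assembling before the watching, not after.

(a), (c), (d)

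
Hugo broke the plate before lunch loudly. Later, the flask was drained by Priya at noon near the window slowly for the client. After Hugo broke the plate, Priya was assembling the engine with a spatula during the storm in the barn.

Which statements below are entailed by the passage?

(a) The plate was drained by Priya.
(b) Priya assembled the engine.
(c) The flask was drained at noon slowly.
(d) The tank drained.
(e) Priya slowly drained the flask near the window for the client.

(c), (e)

(a) Not entailed — Priya drained the flask, not the plate; the plate belongs to the breaking event.
(b) Not entailed — 'was assembling' is progressive on an accomplishment; it does not entail the completed 'assembled'.
(c) Entailed — the original entails any weakening of itself; this just drops 'near the window', 'for the client' and generalizes the agent.
(d) Not entailed — the flask is what drained, not the tank.
(e) Entailed — this follows by dropping conjuncts from the draining event's description.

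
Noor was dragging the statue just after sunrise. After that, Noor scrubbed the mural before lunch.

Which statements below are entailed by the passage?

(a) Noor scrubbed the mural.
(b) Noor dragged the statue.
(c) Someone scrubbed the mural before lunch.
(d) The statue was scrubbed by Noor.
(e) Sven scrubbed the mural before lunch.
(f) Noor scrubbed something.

(a) Entailed — every conjunct here is already in the original scrubbing event.
(b) Entailed — 'drag' is an activity; 'was dragging' entails that some dragging happened, so 'dragged' holds.
(c) Entailed — this follows by dropping conjuncts from the scrubbing event's description.
(d) Not entailed — Noor scrubbed the mural, not the statue; the statue belongs to the dragging event.
(e) Not entailed — the passage has Noor scrubbing the mural, not Sven.
(f) Entailed — every conjunct here is already in the original scrubbing event.

(a), (b), (c), (f)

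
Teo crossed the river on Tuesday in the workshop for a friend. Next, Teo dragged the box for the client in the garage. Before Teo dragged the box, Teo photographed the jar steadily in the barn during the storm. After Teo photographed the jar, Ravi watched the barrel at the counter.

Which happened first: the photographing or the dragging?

the photographing

The connectives place the photographing before the dragging.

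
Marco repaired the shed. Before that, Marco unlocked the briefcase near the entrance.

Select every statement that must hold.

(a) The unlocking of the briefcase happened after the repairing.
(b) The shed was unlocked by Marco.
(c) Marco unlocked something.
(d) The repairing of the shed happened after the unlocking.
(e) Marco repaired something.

(c), (d), (e)

(a) Not entailed — the narrative places the unlocking before the repairing, not after.
(b) Not entailed — Marco unlocked the briefcase, not the shed; the shed belongs to the repairing event.
(c) Entailed — this follows by dropping conjuncts from the unlocking event's description.
(d) Entailed — the narrative places the unlocking before the repairing.
(e) Entailed — this follows by dropping conjuncts from the repairing event's description.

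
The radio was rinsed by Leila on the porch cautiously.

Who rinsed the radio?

'Leila' marks the agent of the rinsing event.

Leila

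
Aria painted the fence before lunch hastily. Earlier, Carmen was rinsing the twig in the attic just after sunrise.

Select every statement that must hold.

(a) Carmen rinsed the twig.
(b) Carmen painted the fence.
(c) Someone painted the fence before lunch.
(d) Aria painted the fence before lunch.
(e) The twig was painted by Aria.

(a) Entailed — 'rinse' is an activity; 'was rinsing' entails that some rinsing happened, so 'rinsed' holds.
(b) Not entailed — the passage has Aria painting the fence, not Carmen.
(c) Entailed — the original entails any weakening of itself; this just drops 'hastily' and generalizes the agent.
(d) Entailed — this follows by dropping conjuncts from the painting event's description.
(e) Not entailed — Aria painted the fence, not the twig; the twig belongs to the rinsing event.

(a), (c), (d)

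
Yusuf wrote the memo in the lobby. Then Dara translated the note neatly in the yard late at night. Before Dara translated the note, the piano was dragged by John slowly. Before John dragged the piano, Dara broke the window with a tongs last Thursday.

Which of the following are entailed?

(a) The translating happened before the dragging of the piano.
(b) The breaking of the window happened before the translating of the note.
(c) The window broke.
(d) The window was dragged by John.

(a) Not entailed — the narrative places the dragging before the translating, not after.
(b) Entailed — the narrative places the breaking before the translating.
(c) Entailed — 'Dara broke the window' is causative; it entails the inchoative 'the window broke'.
(d) Not entailed — John dragged the piano, not the window; the window belongs to the breaking event.

(b), (c)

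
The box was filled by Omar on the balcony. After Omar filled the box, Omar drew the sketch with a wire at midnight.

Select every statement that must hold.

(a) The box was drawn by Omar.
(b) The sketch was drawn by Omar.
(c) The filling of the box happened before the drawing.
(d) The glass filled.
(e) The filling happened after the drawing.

(b), (c)

(a) Not entailed — Omar drew the sketch, not the box; the box belongs to the filling event.
(b) Entailed — every conjunct here is already in the original drawing event.
(c) Entailed — the narrative places the filling before the drawing.
(d) Not entailed — the box is what filled, not the glass.
(e) Not entailed — the narrative places the filling before the drawing, not after.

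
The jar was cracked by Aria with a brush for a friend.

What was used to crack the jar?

'with a brush' marks the instrument of the cracking event.

a brush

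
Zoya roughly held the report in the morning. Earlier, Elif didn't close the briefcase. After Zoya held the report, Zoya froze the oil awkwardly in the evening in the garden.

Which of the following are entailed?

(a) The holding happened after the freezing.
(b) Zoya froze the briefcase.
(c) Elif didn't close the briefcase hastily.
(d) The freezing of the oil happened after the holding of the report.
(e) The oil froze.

(a) Not entailed — the narrative places the holding before the freezing, not after.
(b) Not entailed — Zoya froze the oil, not the briefcase; the briefcase belongs to the closing event.
(c) Entailed — under negation, adding a further restriction is entailed: if no such closing event occurred, none occurred hastily either.
(d) Entailed — the narrative places the holding before the freezing.
(e) Entailed — 'Zoya froze the oil' is causative; it entails the inchoative 'the oil froze'.

(c), (d), (e)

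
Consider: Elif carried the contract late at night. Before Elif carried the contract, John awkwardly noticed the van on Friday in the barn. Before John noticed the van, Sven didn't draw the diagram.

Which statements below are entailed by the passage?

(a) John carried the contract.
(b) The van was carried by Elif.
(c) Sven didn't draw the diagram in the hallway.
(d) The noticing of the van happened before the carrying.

(a) Not entailed — the passage has Elif carrying the contract, not John.
(b) Not entailed — Elif carried the contract, not the van; the van belongs to the noticing event.
(c) Entailed — under negation, adding a further restriction is entailed: if no such drawing event occurred, none occurred in the hallway either.
(d) Entailed — the narrative places the noticing before the carrying.

(c), (d)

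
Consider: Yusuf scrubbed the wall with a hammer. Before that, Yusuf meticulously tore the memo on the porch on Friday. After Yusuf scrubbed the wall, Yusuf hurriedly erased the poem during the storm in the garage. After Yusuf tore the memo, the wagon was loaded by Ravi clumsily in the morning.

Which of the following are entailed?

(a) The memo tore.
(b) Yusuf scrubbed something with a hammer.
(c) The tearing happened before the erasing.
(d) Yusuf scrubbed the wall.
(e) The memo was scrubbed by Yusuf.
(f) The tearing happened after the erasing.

(a), (b), (c), (d)

(a) Entailed — 'Yusuf tore the memo' is causative; it entails the inchoative 'the memo tore'.
(b) Entailed — every conjunct here is already in the original scrubbing event.
(c) Entailed — the narrative places the tearing before the erasing.
(d) Entailed — this follows by dropping conjuncts from the scrubbing event's description.
(e) Not entailed — Yusuf scrubbed the wall, not the memo; the memo belongs to the tearing event.
(f) Not entailed — the narrative places the tearing before the erasing, not after.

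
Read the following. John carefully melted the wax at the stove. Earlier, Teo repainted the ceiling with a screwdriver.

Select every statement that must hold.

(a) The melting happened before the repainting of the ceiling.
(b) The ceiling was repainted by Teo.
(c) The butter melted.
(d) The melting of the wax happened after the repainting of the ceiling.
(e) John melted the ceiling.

(b), (d)

(a) Not entailed — the narrative places the repainting before the melting, not after.
(b) Entailed — every conjunct here is already in the original repainting event.
(c) Not entailed — the wax is what melted, not the butter.
(d) Entailed — the narrative places the repainting before the melting.
(e) Not entailed — John melted the wax, not the ceiling; the ceiling belongs to the repainting event.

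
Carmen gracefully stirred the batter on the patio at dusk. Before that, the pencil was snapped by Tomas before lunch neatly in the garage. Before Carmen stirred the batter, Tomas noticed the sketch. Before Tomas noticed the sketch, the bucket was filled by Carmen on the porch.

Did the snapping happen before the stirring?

yes

The narrative orders the snapping before the stirring.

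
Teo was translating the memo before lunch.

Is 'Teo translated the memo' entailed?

'was translating' is progressive; for an accomplishment like 'translate the memo', it doesn't entail completion.

no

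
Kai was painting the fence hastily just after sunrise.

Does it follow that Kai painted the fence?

no

'was painting' is progressive; for an accomplishment like 'paint the fence', it doesn't entail completion.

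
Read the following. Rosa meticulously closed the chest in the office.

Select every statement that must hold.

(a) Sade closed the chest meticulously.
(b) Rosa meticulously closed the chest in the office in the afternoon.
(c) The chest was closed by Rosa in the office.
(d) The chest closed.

(c), (d)

(a) Not entailed — the passage has Rosa closing the chest, not Sade.
(b) Not entailed — 'in the afternoon' adds information not in the original event.
(c) Entailed — every conjunct here is already in the original closing event.
(d) Entailed — 'Rosa closed the chest' is causative; it entails the inchoative 'the chest closed'.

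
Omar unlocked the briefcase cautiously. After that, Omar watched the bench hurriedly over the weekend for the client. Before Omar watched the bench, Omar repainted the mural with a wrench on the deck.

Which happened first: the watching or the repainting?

The connectives place the repainting before the watching.

the repainting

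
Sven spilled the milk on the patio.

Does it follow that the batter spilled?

no

Nothing is said about any batter; only the milk is affected.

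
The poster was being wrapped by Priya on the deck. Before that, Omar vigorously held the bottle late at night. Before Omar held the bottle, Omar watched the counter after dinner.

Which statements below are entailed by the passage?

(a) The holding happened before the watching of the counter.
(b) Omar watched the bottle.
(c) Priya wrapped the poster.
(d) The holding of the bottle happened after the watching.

(d)

(a) Not entailed — the narrative places the watching before the holding, not after.
(b) Not entailed — Omar watched the counter, not the bottle; the bottle belongs to the holding event.
(c) Not entailed — 'was wrapping' is progressive on an accomplishment; it does not entail the completed 'wrapped'.
(d) Entailed — the narrative places the watching before the holding.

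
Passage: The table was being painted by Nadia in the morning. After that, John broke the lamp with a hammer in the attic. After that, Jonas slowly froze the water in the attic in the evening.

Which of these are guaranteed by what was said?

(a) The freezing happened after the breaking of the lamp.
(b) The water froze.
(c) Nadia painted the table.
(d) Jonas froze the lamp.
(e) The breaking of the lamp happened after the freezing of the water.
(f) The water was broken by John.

(a), (b)

(a) Entailed — the narrative places the breaking before the freezing.
(b) Entailed — 'Jonas froze the water' is causative; it entails the inchoative 'the water froze'.
(c) Not entailed — 'was painting' is progressive on an accomplishment; it does not entail the completed 'painted'.
(d) Not entailed — Jonas froze the water, not the lamp; the lamp belongs to the breaking event.
(e) Not entailed — the narrative places the breaking before the freezing, not after.
(f) Not entailed — John broke the lamp, not the water; the water belongs to the freezing event.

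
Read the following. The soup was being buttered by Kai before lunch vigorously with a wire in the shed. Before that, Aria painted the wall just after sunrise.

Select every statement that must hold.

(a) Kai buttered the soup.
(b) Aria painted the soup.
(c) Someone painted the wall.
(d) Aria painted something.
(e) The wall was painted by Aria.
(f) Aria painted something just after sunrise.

(a) Not entailed — 'was buttering' is progressive on an accomplishment; it does not entail the completed 'buttered'.
(b) Not entailed — Aria painted the wall, not the soup; the soup belongs to the buttering event.
(c) Entailed — this follows by dropping conjuncts from the painting event's description.
(d) Entailed — every conjunct here is already in the original painting event.
(e) Entailed — dropping 'just after sunrise' leaves a sub-description the original still satisfies.
(f) Entailed — every conjunct here is already in the original painting event.

(c), (d), (e), (f)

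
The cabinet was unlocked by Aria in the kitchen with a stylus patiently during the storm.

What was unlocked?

'the cabinet' marks the patient of the unlocking event.

the cabinet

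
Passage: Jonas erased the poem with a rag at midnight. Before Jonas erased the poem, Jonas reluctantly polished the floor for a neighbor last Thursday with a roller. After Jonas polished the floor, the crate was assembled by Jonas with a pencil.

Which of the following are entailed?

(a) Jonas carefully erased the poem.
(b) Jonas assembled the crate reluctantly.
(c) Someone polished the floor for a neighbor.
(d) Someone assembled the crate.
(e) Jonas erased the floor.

(a) Not entailed — 'carefully' adds information not in the original event.
(b) Not entailed — 'reluctantly' adds information not in the original event.
(c) Entailed — this follows by dropping conjuncts from the polishing event's description.
(d) Entailed — dropping 'with a pencil' and generalizing the agent leaves a sub-description the original still satisfies.
(e) Not entailed — Jonas erased the poem, not the floor; the floor belongs to the polishing event.

(c), (d)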